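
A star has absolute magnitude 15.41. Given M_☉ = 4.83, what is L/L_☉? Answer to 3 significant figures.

L/L_☉ ≈ 5.86×10^-5

M − M_☉ = 15.41 − 4.83 = 10.580
L/L_☉ = 10^(−0.4 (M − M_☉)) = 10^-4.232 = 5.861×10^-5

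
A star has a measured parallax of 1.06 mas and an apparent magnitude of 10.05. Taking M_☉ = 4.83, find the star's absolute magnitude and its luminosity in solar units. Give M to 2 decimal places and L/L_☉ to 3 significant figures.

d = 1/p = 1000/1.06 mas = 943.4 pc
M = m − 5 log₁₀ d + 5 = 10.05 − 5·2.9747 + 5 = 0.177
M − M_☉ = 0.177 − 4.83 = -4.653
L/L_☉ = 10^(−0.4 × -4.653) = 72.68

M ≈ 0.18; L/L_☉ ≈ 72.7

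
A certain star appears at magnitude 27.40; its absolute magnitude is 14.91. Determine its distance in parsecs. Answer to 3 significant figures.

Distance modulus: m − M = 27.40 − (14.91) = 12.490
m − M = 5 log₁₀ d − 5
log₁₀ d = (m − M)/5 + 1 = 3.4980
d = 10^3.4980 = 3148 pc

d ≈ 3150 pc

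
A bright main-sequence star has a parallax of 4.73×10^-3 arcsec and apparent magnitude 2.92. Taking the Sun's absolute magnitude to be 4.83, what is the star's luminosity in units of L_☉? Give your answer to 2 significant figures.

d = 1/p = 1/4.73×10^-3″ = 211.4 pc
M = m − 5 log₁₀ d + 5 = 2.92 − 5·2.3251 + 5 = -3.706
M − M_☉ = -3.706 − 4.83 = -8.536
L/L_☉ = 10^(−0.4 × -8.536) = 2596

L/L_☉ ≈ 2600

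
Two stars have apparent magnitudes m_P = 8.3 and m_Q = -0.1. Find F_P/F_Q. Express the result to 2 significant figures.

F_P/F_Q ≈ 4.4×10^-4

Magnitude difference = 8.4
Flux ratio = 10^(−0.4 Δm) = 10^(−0.4 × 8.4) = 10^-3.360 = 4.365×10^-4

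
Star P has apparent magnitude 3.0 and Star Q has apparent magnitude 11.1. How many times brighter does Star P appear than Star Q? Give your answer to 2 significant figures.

1700

Magnitude difference = -8.1
Flux ratio = 10^(−0.4 Δm) = 10^(−0.4 × -8.1) = 10^3.240 = 1738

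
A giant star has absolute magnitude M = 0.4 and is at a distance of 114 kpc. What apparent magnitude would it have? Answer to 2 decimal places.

m ≈ 20.68

d = 114 kpc = 114000 pc
m = M + 5 log₁₀ d − 5 = 0.4 + 5·5.0569 − 5 = 20.685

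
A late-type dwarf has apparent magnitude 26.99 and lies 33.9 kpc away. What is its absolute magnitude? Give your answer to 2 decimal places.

d = 33.9 kpc = 33900 pc
5 log₁₀(d/10 pc) = 5 log₁₀(33900) − 5 = 17.651
M = m − 5 log₁₀(d/10) = 26.99 − 17.651 = 9.339

M ≈ 9.34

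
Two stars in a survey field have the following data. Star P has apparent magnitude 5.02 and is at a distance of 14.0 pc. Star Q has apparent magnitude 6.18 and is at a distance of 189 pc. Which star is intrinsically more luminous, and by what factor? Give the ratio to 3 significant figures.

Star Q is more luminous, by a factor of 62.6.

Star P: M = m − 5 log₁₀ d + 5 = 5.02 − 5·1.1461 + 5 = 4.289
Star Q: M = m − 5 log₁₀ d + 5 = 6.18 − 5·2.2765 + 5 = -0.202
ΔM = M_P − M_Q = 4.289 − (-0.202) = 4.492; smaller M is more luminous → Star Q.
L ratio = 10^(0.4 |ΔM|) = 10^1.797 = 62.61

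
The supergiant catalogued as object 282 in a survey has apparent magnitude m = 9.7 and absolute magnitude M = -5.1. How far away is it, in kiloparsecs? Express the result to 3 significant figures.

d ≈ 9.12 kpc

μ = m − M = 14.800
m − M = 5 log₁₀ d − 5
log₁₀ d = (m − M)/5 + 1 = 3.9600
d = 10^3.9600 = 9120 pc
= 9.120 kpc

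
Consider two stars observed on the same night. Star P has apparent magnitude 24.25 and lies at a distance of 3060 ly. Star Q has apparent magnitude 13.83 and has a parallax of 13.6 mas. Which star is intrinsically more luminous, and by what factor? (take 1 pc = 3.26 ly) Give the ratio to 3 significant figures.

Star P: d = 3060 ly / 3.26 = 938.7 pc
Star P: M = m − 5 log₁₀ d + 5 = 24.25 − 5·2.9725 + 5 = 14.387
Star Q: p = 13.6 mas = 0.0136″ → d = 1/p = 73.53 pc
Star Q: M = m − 5 log₁₀ d + 5 = 13.83 − 5·1.8665 + 5 = 9.498
ΔM = M_P − M_Q = 14.387 − (9.498) = 4.890; smaller M is more luminous → Star Q.
L ratio = 10^(0.4 |ΔM|) = 10^1.956 = 90.35

Star Q is more luminous, by a factor of 90.3.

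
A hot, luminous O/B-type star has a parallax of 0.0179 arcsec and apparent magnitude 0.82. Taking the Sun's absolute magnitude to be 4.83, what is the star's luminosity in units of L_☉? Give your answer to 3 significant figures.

L/L_☉ ≈ 1250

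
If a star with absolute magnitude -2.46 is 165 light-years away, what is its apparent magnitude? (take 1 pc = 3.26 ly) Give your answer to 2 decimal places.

m ≈ 1.06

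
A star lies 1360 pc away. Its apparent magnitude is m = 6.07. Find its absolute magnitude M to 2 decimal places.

5 log₁₀(d/10 pc) = 5 log₁₀(1360) − 5 = 10.668
M = m − 5 log₁₀(d/10) = 6.07 − 10.668 = -4.598

M ≈ -4.60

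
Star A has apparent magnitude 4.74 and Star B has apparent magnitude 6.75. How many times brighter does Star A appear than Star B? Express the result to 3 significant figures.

6.37

Magnitude difference = -2.01
Flux ratio = 10^(−0.4 Δm) = 10^(−0.4 × -2.01) = 10^0.804 = 6.368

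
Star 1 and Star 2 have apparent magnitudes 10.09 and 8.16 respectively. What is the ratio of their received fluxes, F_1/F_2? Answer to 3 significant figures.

F_1/F_2 ≈ 0.169

Δm = 10.09 − (8.16) = 1.93
Flux ratio = 10^(−0.4 Δm) = 10^(−0.4 × 1.93) = 10^-0.772 = 0.1690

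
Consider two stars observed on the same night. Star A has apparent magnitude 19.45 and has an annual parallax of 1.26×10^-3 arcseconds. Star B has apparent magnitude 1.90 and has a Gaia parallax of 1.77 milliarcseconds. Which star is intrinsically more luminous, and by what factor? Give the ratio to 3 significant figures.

Star B is more luminous, by a factor of 5.31×10^6.

Star A: d = 1/p = 1/1.26×10^-3″ = 793.7 pc
Star A: M = m − 5 log₁₀ d + 5 = 19.45 − 5·2.8996 + 5 = 9.952
Star B: p = 1.77 mas = 1.77×10^-3″ → d = 1/p = 565.0 pc
Star B: M = m − 5 log₁₀ d + 5 = 1.90 − 5·2.7520 + 5 = -6.860
ΔM = M_A − M_B = 9.952 − (-6.860) = 16.812; smaller M is more luminous → Star B.
L ratio = 10^(0.4 |ΔM|) = 10^6.725 = 5.306×10^6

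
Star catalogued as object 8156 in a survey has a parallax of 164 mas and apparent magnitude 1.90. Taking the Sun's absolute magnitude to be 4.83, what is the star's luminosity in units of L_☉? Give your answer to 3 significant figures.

L/L_☉ ≈ 5.52

d = 1/p = 1000/164 mas = 6.098 pc
M = m − 5 log₁₀ d + 5 = 1.90 − 5·0.7852 + 5 = 2.974
M − M_☉ = 2.974 − 4.83 = -1.856
L/L_☉ = 10^(−0.4 × -1.856) = 5.525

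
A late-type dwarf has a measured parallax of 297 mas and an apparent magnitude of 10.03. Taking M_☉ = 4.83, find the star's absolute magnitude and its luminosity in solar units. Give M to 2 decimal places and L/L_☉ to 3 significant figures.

d = 1/p = 1000/297 mas = 3.367 pc
M = m − 5 log₁₀ d + 5 = 10.03 − 5·0.5272 + 5 = 12.394
M − M_☉ = 12.394 − 4.83 = 7.564
L/L_☉ = 10^(−0.4 × 7.564) = 9.429×10^-4

M ≈ 12.39; L/L_☉ ≈ 9.43×10^-4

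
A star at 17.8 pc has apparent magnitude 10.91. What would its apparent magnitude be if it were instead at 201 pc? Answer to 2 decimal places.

Flux ∝ 1/d², so Δm = 5 log₁₀(d₂/d₁) = 5 log₁₀(201/17.8) = 5.264
m₂ = m₁ + Δm = 10.91 + (5.264) = 16.174

m ≈ 16.17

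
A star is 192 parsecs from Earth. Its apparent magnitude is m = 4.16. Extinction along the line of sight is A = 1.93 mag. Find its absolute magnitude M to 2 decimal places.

M ≈ -4.19

5 log₁₀(d/10 pc) = 5 log₁₀(192.0) − 5 = 6.417
M = m − 5 log₁₀(d/10) − A = 4.16 − 6.417 − 1.93 = -4.187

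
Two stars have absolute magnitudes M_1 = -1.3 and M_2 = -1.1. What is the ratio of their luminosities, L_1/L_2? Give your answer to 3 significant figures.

L_1/L_2 ≈ 1.20

ΔM = M_1 − M_2 = -0.2
L_1/L_2 = 10^(−0.4 ΔM) = 10^0.080 = 1.202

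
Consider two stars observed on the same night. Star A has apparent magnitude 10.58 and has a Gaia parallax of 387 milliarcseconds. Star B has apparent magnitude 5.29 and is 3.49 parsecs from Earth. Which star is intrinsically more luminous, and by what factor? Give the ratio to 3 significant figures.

Star B is more luminous, by a factor of 238.

Star A: p = 387 mas = 0.387″ → d = 1/p = 2.584 pc
Star A: M = m − 5 log₁₀ d + 5 = 10.58 − 5·0.4123 + 5 = 13.519
Star B: M = m − 5 log₁₀ d + 5 = 5.29 − 5·0.5428 + 5 = 7.576
ΔM = M_A − M_B = 13.519 − (7.576) = 5.943; smaller M is more luminous → Star B.
L ratio = 10^(0.4 |ΔM|) = 10^2.377 = 238.3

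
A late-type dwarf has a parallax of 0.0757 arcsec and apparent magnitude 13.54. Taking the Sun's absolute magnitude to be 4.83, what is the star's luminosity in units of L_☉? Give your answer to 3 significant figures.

L/L_☉ ≈ 5.73×10^-4

d = 1/p = 1/0.0757″ = 13.21 pc
M = m − 5 log₁₀ d + 5 = 13.54 − 5·1.1209 + 5 = 12.935
M − M_☉ = 12.935 − 4.83 = 8.105
L/L_☉ = 10^(−0.4 × 8.105) = 5.725×10^-4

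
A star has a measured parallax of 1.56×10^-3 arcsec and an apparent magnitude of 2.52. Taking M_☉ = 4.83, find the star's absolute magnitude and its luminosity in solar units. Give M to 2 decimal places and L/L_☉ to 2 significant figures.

d = 1/p = 1/1.56×10^-3″ = 641.0 pc
M = m − 5 log₁₀ d + 5 = 2.52 − 5·2.8069 + 5 = -6.514
M − M_☉ = -6.514 − 4.83 = -11.344
L/L_☉ = 10^(−0.4 × -11.344) = 34490

M ≈ -6.51; L/L_☉ ≈ 34000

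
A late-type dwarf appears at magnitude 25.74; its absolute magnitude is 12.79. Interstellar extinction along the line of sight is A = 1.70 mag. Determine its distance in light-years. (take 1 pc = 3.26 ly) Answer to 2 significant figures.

m − M = 5 log₁₀(d/10 pc) + A  ⇒  25.74 − (12.79) − 1.70 = 5 log₁₀(d/10)
11.250 = 5 log₁₀(d/10)
log₁₀ d = (m − M − A)/5 + 1 = 3.2500
d = 10^3.2500 = 1778 pc
= 5797 ly

d ≈ 5800 ly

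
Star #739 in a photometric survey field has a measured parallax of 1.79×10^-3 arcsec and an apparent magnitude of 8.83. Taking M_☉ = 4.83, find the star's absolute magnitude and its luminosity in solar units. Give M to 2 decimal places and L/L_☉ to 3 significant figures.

M ≈ 0.09; L/L_☉ ≈ 78.4

d = 1/p = 1/1.79×10^-3″ = 558.7 pc
M = m − 5 log₁₀ d + 5 = 8.83 − 5·2.7471 + 5 = 0.094
M − M_☉ = 0.094 − 4.83 = -4.736
L/L_☉ = 10^(−0.4 × -4.736) = 78.40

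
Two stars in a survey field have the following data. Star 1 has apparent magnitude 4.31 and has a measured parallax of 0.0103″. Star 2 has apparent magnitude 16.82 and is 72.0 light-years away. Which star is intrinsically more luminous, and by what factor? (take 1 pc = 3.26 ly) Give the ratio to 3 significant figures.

Star 1: d = 1/p = 1/0.0103″ = 97.09 pc
Star 1: M = m − 5 log₁₀ d + 5 = 4.31 − 5·1.9872 + 5 = -0.626
Star 2: d = 72.0 ly / 3.26 = 22.09 pc
Star 2: M = m − 5 log₁₀ d + 5 = 16.82 − 5·1.3441 + 5 = 15.099
ΔM = M_1 − M_2 = -0.626 − (15.099) = -15.725; smaller M is more luminous → Star 1.
L ratio = 10^(0.4 |ΔM|) = 10^6.290 = 1.950×10^6

Star 1 is more luminous, by a factor of 1.95×10^6.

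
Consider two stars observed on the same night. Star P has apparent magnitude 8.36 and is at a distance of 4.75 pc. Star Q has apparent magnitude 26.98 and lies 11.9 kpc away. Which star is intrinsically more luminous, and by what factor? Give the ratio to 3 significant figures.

Star P is more luminous, by a factor of 4.47.

Star P: M = m − 5 log₁₀ d + 5 = 8.36 − 5·0.6767 + 5 = 9.977
Star Q: d = 11.9 kpc = 11900 pc
Star Q: M = m − 5 log₁₀ d + 5 = 26.98 − 5·4.0755 + 5 = 11.602
ΔM = M_P − M_Q = 9.977 − (11.602) = -1.626; smaller M is more luminous → Star P.
L ratio = 10^(0.4 |ΔM|) = 10^0.650 = 4.470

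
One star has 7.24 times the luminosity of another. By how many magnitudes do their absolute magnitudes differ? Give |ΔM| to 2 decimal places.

|ΔM| ≈ 2.15

Pogson: ΔM = −2.5 log₁₀(ratio) = −2.5 log₁₀(7.24) = −2.5 × 0.8597 = -2.149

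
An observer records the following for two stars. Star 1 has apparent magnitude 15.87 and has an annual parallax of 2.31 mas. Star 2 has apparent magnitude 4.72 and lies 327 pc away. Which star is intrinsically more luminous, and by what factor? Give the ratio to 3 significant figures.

Star 2 is more luminous, by a factor of 16500.

Star 1: p = 2.31 mas = 2.31×10^-3″ → d = 1/p = 432.9 pc
Star 1: M = m − 5 log₁₀ d + 5 = 15.87 − 5·2.6364 + 5 = 7.688
Star 2: M = m − 5 log₁₀ d + 5 = 4.72 − 5·2.5145 + 5 = -2.853
ΔM = M_1 − M_2 = 7.688 − (-2.853) = 10.541; smaller M is more luminous → Star 2.
L ratio = 10^(0.4 |ΔM|) = 10^4.216 = 16460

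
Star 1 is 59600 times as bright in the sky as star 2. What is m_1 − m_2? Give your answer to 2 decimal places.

m_1 − m_2 ≈ -11.94

Pogson: Δm = −2.5 log₁₀(ratio) = −2.5 log₁₀(59600) = −2.5 × 4.7752 = -11.938
Star 1 is brighter, so it has the smaller magnitude: the difference is negative.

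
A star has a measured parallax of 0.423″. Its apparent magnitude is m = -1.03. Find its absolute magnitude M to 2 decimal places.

d = 1/p = 1/0.423″ = 2.364 pc
5 log₁₀(d/10 pc) = 5 log₁₀(2.364) − 5 = -3.132
M = m − 5 log₁₀(d/10) = -1.03 + 3.132 = 2.102

M ≈ 2.10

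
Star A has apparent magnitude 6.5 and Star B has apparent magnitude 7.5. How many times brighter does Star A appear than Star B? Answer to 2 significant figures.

Δm = 6.5 − (7.5) = -1.0
Flux ratio = 10^(−0.4 Δm) = 10^(−0.4 × -1.0) = 10^0.400 = 2.512

2.5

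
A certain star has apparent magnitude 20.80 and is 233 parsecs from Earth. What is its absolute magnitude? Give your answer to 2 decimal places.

5 log₁₀(d/10 pc) = 5 log₁₀(233.0) − 5 = 6.837
M = m − 5 log₁₀(d/10) = 20.80 − 6.837 = 13.963

M ≈ 13.96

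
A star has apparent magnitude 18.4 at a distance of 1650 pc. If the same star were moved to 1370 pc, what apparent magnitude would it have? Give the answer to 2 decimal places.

Flux ∝ 1/d², so Δm = 5 log₁₀(d₂/d₁) = 5 log₁₀(1370/1650) = -0.404
m₂ = m₁ + Δm = 18.4 + (-0.404) = 17.996

m ≈ 18.00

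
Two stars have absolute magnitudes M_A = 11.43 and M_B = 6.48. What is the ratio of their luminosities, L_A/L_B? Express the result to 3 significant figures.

ΔM = M_A − M_B = 4.95
L_A/L_B = 10^(−0.4 ΔM) = 10^-1.980 = 0.01047

L_A/L_B ≈ 0.0105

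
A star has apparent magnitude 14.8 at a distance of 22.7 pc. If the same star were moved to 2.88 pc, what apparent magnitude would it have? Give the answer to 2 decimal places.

m ≈ 10.32

Flux ∝ 1/d², so Δm = 5 log₁₀(d₂/d₁) = 5 log₁₀(2.88/22.7) = -4.483
m₂ = m₁ + Δm = 14.8 + (-4.483) = 10.317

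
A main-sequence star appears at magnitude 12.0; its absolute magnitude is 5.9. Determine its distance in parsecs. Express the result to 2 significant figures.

d ≈ 170 pc

Distance modulus: m − M = 12.0 − (5.9) = 6.100
m − M = 5 log₁₀ d − 5
log₁₀ d = (m − M)/5 + 1 = 2.2200
d = 10^2.2200 = 166.0 pc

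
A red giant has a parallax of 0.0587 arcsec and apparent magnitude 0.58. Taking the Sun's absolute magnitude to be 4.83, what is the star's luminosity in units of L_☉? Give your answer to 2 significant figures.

d = 1/p = 1/0.0587″ = 17.04 pc
M = m − 5 log₁₀ d + 5 = 0.58 − 5·1.2314 + 5 = -0.577
M − M_☉ = -0.577 − 4.83 = -5.407
L/L_☉ = 10^(−0.4 × -5.407) = 145.5

L/L_☉ ≈ 150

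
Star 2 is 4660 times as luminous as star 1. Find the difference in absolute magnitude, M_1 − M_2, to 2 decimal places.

M_1 − M_2 ≈ 9.17

Pogson: ΔM = −2.5 log₁₀(ratio) = −2.5 log₁₀(4660) = −2.5 × 3.6684 = -9.171
Star 2 is brighter so has the smaller magnitude: M_1 − M_2 is positive.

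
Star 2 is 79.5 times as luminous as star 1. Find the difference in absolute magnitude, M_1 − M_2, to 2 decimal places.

Pogson: ΔM = −2.5 log₁₀(ratio) = −2.5 log₁₀(79.5) = −2.5 × 1.9004 = -4.751
Star 2 is brighter so has the smaller magnitude: M_1 − M_2 is positive.

M_1 − M_2 ≈ 4.75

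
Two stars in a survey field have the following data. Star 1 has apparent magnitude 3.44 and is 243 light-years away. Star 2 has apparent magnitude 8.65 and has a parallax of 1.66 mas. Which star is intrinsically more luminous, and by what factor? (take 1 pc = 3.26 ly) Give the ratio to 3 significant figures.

Star 1 is more luminous, by a factor of 1.86.

Star 1: d = 243 ly / 3.26 = 74.54 pc
Star 1: M = m − 5 log₁₀ d + 5 = 3.44 − 5·1.8724 + 5 = -0.922
Star 2: p = 1.66 mas = 1.66×10^-3″ → d = 1/p = 602.4 pc
Star 2: M = m − 5 log₁₀ d + 5 = 8.65 − 5·2.7799 + 5 = -0.249
ΔM = M_1 − M_2 = -0.922 − (-0.249) = -0.672; smaller M is more luminous → Star 1.
L ratio = 10^(0.4 |ΔM|) = 10^0.269 = 1.858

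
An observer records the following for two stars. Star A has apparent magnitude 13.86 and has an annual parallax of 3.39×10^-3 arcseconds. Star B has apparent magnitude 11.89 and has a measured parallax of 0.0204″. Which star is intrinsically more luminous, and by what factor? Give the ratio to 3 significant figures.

Star A is more luminous, by a factor of 5.90.

Star A: d = 1/p = 1/3.39×10^-3″ = 295.0 pc
Star A: M = m − 5 log₁₀ d + 5 = 13.86 − 5·2.4698 + 5 = 6.511
Star B: d = 1/p = 1/0.0204″ = 49.02 pc
Star B: M = m − 5 log₁₀ d + 5 = 11.89 − 5·1.6904 + 5 = 8.438
ΔM = M_A − M_B = 6.511 − (8.438) = -1.927; smaller M is more luminous → Star A.
L ratio = 10^(0.4 |ΔM|) = 10^0.771 = 5.900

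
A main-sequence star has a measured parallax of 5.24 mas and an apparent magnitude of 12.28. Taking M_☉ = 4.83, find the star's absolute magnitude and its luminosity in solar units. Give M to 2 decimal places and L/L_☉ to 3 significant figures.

M ≈ 5.88; L/L_☉ ≈ 0.381

d = 1/p = 1000/5.24 mas = 190.8 pc
M = m − 5 log₁₀ d + 5 = 12.28 − 5·2.2807 + 5 = 5.877
M − M_☉ = 5.877 − 4.83 = 1.047
L/L_☉ = 10^(−0.4 × 1.047) = 0.3814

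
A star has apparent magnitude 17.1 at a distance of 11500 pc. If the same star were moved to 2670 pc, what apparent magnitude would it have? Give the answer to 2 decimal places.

m ≈ 13.93

Flux ∝ 1/d², so Δm = 5 log₁₀(d₂/d₁) = 5 log₁₀(2670/11500) = -3.171
m₂ = m₁ + Δm = 17.1 + (-3.171) = 13.929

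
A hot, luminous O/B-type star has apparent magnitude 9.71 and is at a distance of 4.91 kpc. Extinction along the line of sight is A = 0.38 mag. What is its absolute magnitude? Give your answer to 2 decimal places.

M ≈ -4.13

d = 4.91 kpc = 4910 pc
5 log₁₀(d/10 pc) = 5 log₁₀(4910) − 5 = 13.455
M = m − 5 log₁₀(d/10) − A = 9.71 − 13.455 − 0.38 = -4.125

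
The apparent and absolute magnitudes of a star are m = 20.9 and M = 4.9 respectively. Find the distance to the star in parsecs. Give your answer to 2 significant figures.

d ≈ 16000 pc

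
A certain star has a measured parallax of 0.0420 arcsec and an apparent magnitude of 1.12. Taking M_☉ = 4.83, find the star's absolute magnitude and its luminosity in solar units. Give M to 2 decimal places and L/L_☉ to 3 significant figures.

M ≈ -0.76; L/L_☉ ≈ 173

d = 1/p = 1/0.0420″ = 23.81 pc
M = m − 5 log₁₀ d + 5 = 1.12 − 5·1.3768 + 5 = -0.764
M − M_☉ = -0.764 − 4.83 = -5.594
L/L_☉ = 10^(−0.4 × -5.594) = 172.8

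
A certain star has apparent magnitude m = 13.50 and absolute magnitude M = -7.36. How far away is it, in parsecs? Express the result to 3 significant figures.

d ≈ 149000 pc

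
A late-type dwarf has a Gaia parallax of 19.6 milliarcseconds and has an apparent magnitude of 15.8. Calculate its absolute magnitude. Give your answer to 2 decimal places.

p = 19.6 mas = 0.0196″ → d = 1/p = 51.02 pc
5 log₁₀(d/10 pc) = 5 log₁₀(51.02) − 5 = 3.539
M = m − 5 log₁₀(d/10) = 15.8 − 3.539 = 12.261

M ≈ 12.26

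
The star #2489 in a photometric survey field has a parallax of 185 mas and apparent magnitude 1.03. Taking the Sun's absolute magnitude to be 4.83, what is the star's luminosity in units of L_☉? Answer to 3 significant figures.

L/L_☉ ≈ 9.68

d = 1/p = 1000/185 mas = 5.405 pc
M = m − 5 log₁₀ d + 5 = 1.03 − 5·0.7328 + 5 = 2.366
M − M_☉ = 2.366 − 4.83 = -2.464
L/L_☉ = 10^(−0.4 × -2.464) = 9.675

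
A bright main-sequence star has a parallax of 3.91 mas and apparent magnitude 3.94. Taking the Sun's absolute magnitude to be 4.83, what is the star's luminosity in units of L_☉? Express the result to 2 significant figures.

L/L_☉ ≈ 1500

d = 1/p = 1000/3.91 mas = 255.8 pc
M = m − 5 log₁₀ d + 5 = 3.94 − 5·2.4078 + 5 = -3.099
M − M_☉ = -3.099 − 4.83 = -7.929
L/L_☉ = 10^(−0.4 × -7.929) = 1485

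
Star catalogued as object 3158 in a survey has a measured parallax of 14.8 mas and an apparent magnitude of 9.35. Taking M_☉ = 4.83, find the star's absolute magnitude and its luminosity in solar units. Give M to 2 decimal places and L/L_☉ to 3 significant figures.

d = 1/p = 1000/14.8 mas = 67.57 pc
M = m − 5 log₁₀ d + 5 = 9.35 − 5·1.8297 + 5 = 5.201
M − M_☉ = 5.201 − 4.83 = 0.371
L/L_☉ = 10^(−0.4 × 0.371) = 0.7104

M ≈ 5.20; L/L_☉ ≈ 0.710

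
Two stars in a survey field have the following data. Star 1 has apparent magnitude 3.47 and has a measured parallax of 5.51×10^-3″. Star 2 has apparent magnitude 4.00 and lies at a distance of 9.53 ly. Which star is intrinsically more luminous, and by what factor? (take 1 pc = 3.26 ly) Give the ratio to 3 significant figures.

Star 1: d = 1/p = 1/5.51×10^-3″ = 181.5 pc
Star 1: M = m − 5 log₁₀ d + 5 = 3.47 − 5·2.2588 + 5 = -2.824
Star 2: d = 9.53 ly / 3.26 = 2.923 pc
Star 2: M = m − 5 log₁₀ d + 5 = 4.00 − 5·0.4659 + 5 = 6.671
ΔM = M_1 − M_2 = -2.824 − (6.671) = -9.495; smaller M is more luminous → Star 1.
L ratio = 10^(0.4 |ΔM|) = 10^3.798 = 6280

Star 1 is more luminous, by a factor of 6280.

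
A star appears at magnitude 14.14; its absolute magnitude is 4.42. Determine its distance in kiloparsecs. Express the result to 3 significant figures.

d ≈ 0.879 kpc

Distance modulus: m − M = 14.14 − (4.42) = 9.720
m − M = 5 log₁₀ d − 5
log₁₀ d = (m − M)/5 + 1 = 2.9440
d = 10^2.9440 = 879.0 pc
= 0.8790 kpc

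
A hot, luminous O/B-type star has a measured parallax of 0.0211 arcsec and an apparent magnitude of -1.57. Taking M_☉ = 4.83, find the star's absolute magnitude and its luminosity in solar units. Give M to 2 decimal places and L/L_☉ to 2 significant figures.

M ≈ -4.95; L/L_☉ ≈ 8200

d = 1/p = 1/0.0211″ = 47.39 pc
M = m − 5 log₁₀ d + 5 = -1.57 − 5·1.6757 + 5 = -4.949
M − M_☉ = -4.949 − 4.83 = -9.779
L/L_☉ = 10^(−0.4 × -9.779) = 8155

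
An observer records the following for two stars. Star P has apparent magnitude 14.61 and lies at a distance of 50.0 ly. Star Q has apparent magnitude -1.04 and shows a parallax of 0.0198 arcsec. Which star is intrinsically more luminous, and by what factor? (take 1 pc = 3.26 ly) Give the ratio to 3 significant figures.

Star Q is more luminous, by a factor of 1.97×10^7.

Star P: d = 50.0 ly / 3.26 = 15.34 pc
Star P: M = m − 5 log₁₀ d + 5 = 14.61 − 5·1.1858 + 5 = 13.681
Star Q: d = 1/p = 1/0.0198″ = 50.51 pc
Star Q: M = m − 5 log₁₀ d + 5 = -1.04 − 5·1.7033 + 5 = -4.557
ΔM = M_P − M_Q = 13.681 − (-4.557) = 18.238; smaller M is more luminous → Star Q.
L ratio = 10^(0.4 |ΔM|) = 10^7.295 = 1.973×10^7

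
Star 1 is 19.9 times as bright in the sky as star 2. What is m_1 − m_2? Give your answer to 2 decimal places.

m_1 − m_2 ≈ -3.25

Pogson: Δm = −2.5 log₁₀(ratio) = −2.5 log₁₀(19.9) = −2.5 × 1.2989 = -3.247
Star 1 is brighter, so it has the smaller magnitude: the difference is negative.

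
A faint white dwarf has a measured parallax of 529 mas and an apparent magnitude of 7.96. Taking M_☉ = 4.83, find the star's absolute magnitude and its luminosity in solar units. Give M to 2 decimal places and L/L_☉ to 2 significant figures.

d = 1/p = 1000/529 mas = 1.890 pc
M = m − 5 log₁₀ d + 5 = 7.96 − 5·0.2765 + 5 = 11.577
M − M_☉ = 11.577 − 4.83 = 6.747
L/L_☉ = 10^(−0.4 × 6.747) = 2.000×10^-3

M ≈ 11.58; L/L_☉ ≈ 2.0×10^-3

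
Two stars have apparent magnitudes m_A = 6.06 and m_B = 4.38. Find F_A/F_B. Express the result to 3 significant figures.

F_A/F_B ≈ 0.213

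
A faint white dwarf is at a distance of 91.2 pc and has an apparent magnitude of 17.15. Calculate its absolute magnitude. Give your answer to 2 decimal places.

5 log₁₀(d/10 pc) = 5 log₁₀(91.20) − 5 = 4.800
M = m − 5 log₁₀(d/10) = 17.15 − 4.800 = 12.350

M ≈ 12.35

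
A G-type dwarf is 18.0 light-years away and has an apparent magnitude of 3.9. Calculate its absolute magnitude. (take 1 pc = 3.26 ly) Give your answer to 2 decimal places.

M ≈ 5.19

d = 18.0 ly / 3.26 = 5.521 pc
5 log₁₀(d/10 pc) = 5 log₁₀(5.521) − 5 = -1.290
M = m − 5 log₁₀(d/10) = 3.9 + 1.290 = 5.190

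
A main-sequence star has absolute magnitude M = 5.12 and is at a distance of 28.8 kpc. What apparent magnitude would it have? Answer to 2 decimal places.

d = 28.8 kpc = 28800 pc
m = M + 5 log₁₀ d − 5 = 5.12 + 5·4.4594 − 5 = 22.417

m ≈ 22.42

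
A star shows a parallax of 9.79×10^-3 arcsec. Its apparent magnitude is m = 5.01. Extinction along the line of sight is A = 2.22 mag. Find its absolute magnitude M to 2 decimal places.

M ≈ -2.26

d = 1/p = 1/9.79×10^-3″ = 102.1 pc
5 log₁₀(d/10 pc) = 5 log₁₀(102.1) − 5 = 5.046
M = m − 5 log₁₀(d/10) − A = 5.01 − 5.046 − 2.22 = -2.256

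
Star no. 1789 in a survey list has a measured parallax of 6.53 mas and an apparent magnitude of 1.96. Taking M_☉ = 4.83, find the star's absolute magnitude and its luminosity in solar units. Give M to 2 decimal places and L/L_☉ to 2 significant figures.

d = 1/p = 1000/6.53 mas = 153.1 pc
M = m − 5 log₁₀ d + 5 = 1.96 − 5·2.1851 + 5 = -3.965
M − M_☉ = -3.965 − 4.83 = -8.795
L/L_☉ = 10^(−0.4 × -8.795) = 3297

M ≈ -3.97; L/L_☉ ≈ 3300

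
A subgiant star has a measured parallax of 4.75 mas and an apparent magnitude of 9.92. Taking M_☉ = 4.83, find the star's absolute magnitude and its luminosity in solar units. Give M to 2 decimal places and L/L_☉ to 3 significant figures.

M ≈ 3.30; L/L_☉ ≈ 4.08

d = 1/p = 1000/4.75 mas = 210.5 pc
M = m − 5 log₁₀ d + 5 = 9.92 − 5·2.3233 + 5 = 3.303
M − M_☉ = 3.303 − 4.83 = -1.527
L/L_☉ = 10^(−0.4 × -1.527) = 4.080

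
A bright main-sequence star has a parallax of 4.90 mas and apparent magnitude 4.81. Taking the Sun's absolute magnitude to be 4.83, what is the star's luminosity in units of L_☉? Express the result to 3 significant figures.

d = 1/p = 1000/4.90 mas = 204.1 pc
M = m − 5 log₁₀ d + 5 = 4.81 − 5·2.3098 + 5 = -1.739
M − M_☉ = -1.739 − 4.83 = -6.569
L/L_☉ = 10^(−0.4 × -6.569) = 424.2

L/L_☉ ≈ 424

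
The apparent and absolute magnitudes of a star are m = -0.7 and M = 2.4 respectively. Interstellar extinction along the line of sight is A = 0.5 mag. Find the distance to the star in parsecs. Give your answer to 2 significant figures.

d ≈ 1.9 pc

m − M = 5 log₁₀(d/10 pc) + A  ⇒  -0.7 − (2.4) − 0.5 = 5 log₁₀(d/10)
-3.600 = 5 log₁₀(d/10)
log₁₀ d = (m − M − A)/5 + 1 = 0.2800
d = 10^0.2800 = 1.905 pc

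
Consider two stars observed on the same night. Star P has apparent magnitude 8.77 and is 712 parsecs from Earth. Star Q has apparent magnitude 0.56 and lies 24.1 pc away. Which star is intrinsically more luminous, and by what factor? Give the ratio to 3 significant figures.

Star Q is more luminous, by a factor of 2.20.

Star P: M = m − 5 log₁₀ d + 5 = 8.77 − 5·2.8525 + 5 = -0.492
Star Q: M = m − 5 log₁₀ d + 5 = 0.56 − 5·1.3820 + 5 = -1.350
ΔM = M_P − M_Q = -0.492 − (-1.350) = 0.858; smaller M is more luminous → Star Q.
L ratio = 10^(0.4 |ΔM|) = 10^0.343 = 2.203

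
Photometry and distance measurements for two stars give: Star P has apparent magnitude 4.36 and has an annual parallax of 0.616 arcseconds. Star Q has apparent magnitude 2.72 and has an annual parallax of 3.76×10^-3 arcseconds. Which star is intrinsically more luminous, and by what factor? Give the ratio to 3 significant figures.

Star Q is more luminous, by a factor of 122000.

Star P: d = 1/p = 1/0.616″ = 1.623 pc
Star P: M = m − 5 log₁₀ d + 5 = 4.36 − 5·0.2104 + 5 = 8.308
Star Q: d = 1/p = 1/3.76×10^-3″ = 266.0 pc
Star Q: M = m − 5 log₁₀ d + 5 = 2.72 − 5·2.4248 + 5 = -4.404
ΔM = M_P − M_Q = 8.308 − (-4.404) = 12.712; smaller M is more luminous → Star Q.
L ratio = 10^(0.4 |ΔM|) = 10^5.085 = 121600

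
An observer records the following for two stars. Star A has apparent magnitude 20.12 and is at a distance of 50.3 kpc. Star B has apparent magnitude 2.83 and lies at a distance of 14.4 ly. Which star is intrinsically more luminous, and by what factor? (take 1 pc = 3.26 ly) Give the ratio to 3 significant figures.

Star A is more luminous, by a factor of 15.7.

Star A: d = 50.3 kpc = 50300 pc
Star A: M = m − 5 log₁₀ d + 5 = 20.12 − 5·4.7016 + 5 = 1.612
Star B: d = 14.4 ly / 3.26 = 4.417 pc
Star B: M = m − 5 log₁₀ d + 5 = 2.83 − 5·0.6451 + 5 = 4.604
ΔM = M_A − M_B = 1.612 − (4.604) = -2.992; smaller M is more luminous → Star A.
L ratio = 10^(0.4 |ΔM|) = 10^1.197 = 15.73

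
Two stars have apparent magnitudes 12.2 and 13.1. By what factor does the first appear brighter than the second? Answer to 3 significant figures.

2.29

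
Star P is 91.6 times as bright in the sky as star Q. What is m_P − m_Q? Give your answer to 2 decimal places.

Pogson: Δm = −2.5 log₁₀(ratio) = −2.5 log₁₀(91.6) = −2.5 × 1.9619 = -4.905
Star P is brighter, so it has the smaller magnitude: the difference is negative.

m_P − m_Q ≈ -4.90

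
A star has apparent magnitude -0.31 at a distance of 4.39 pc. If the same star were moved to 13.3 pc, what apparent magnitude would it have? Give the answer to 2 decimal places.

m ≈ 2.10

Flux ∝ 1/d², so Δm = 5 log₁₀(d₂/d₁) = 5 log₁₀(13.3/4.39) = 2.407
m₂ = m₁ + Δm = -0.31 + (2.407) = 2.097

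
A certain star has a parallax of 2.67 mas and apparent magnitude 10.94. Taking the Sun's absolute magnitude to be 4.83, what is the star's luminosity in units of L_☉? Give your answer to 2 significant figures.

L/L_☉ ≈ 5.0

d = 1/p = 1000/2.67 mas = 374.5 pc
M = m − 5 log₁₀ d + 5 = 10.94 − 5·2.5735 + 5 = 3.073
M − M_☉ = 3.073 − 4.83 = -1.757
L/L_☉ = 10^(−0.4 × -1.757) = 5.046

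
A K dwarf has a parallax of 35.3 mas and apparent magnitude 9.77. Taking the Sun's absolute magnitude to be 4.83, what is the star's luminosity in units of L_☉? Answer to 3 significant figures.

L/L_☉ ≈ 0.0848

d = 1/p = 1000/35.3 mas = 28.33 pc
M = m − 5 log₁₀ d + 5 = 9.77 − 5·1.4522 + 5 = 7.509
M − M_☉ = 7.509 − 4.83 = 2.679
L/L_☉ = 10^(−0.4 × 2.679) = 0.08481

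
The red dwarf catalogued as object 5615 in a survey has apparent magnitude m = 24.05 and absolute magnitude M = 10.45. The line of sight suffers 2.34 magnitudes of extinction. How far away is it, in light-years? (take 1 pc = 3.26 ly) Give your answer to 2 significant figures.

d ≈ 5800 ly

m − M = 5 log₁₀(d/10 pc) + A  ⇒  24.05 − (10.45) − 2.34 = 5 log₁₀(d/10)
11.260 = 5 log₁₀(d/10)
log₁₀ d = (m − M − A)/5 + 1 = 3.2520
d = 10^3.2520 = 1786 pc
= 5824 ly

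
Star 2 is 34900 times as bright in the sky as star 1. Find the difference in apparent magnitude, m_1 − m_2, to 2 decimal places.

m_1 − m_2 ≈ 11.36

Pogson: Δm = −2.5 log₁₀(ratio) = −2.5 log₁₀(34900) = −2.5 × 4.5428 = -11.357
Star 2 is brighter so has the smaller magnitude: m_1 − m_2 is positive.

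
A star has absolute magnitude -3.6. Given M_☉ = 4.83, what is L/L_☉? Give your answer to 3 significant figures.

M − M_☉ = -3.6 − 4.83 = -8.430
L/L_☉ = 10^(−0.4 (M − M_☉)) = 10^3.372 = 2355

L/L_☉ ≈ 2360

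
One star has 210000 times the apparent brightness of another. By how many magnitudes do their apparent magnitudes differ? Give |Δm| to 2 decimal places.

|Δm| ≈ 13.31

Pogson: Δm = −2.5 log₁₀(ratio) = −2.5 log₁₀(210000) = −2.5 × 5.3222 = -13.306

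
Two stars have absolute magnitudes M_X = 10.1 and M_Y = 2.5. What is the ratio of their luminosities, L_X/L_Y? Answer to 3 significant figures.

L_X/L_Y ≈ 9.12×10^-4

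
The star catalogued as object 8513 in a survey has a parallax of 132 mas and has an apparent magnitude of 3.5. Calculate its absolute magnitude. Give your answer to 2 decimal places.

M ≈ 4.10

p = 132 mas = 0.132″ → d = 1/p = 7.576 pc
5 log₁₀(d/10 pc) = 5 log₁₀(7.576) − 5 = -0.603
M = m − 5 log₁₀(d/10) = 3.5 + 0.603 = 4.103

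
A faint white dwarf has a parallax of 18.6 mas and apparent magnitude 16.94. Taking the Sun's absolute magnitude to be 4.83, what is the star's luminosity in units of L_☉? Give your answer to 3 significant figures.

L/L_☉ ≈ 4.14×10^-4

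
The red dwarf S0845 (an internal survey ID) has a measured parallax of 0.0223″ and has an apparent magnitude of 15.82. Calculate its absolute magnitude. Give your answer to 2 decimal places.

d = 1/p = 1/0.0223″ = 44.84 pc
5 log₁₀(d/10 pc) = 5 log₁₀(44.84) − 5 = 3.258
M = m − 5 log₁₀(d/10) = 15.82 − 3.258 = 12.562

M ≈ 12.56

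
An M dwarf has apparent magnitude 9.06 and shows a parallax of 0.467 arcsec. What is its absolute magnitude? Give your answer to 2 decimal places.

M ≈ 12.41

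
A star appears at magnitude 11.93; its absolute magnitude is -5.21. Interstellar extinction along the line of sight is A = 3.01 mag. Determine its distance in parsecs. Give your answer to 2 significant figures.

d ≈ 6700 pc

m − M = 5 log₁₀(d/10 pc) + A  ⇒  11.93 − (-5.21) − 3.01 = 5 log₁₀(d/10)
14.130 = 5 log₁₀(d/10)
log₁₀ d = (m − M − A)/5 + 1 = 3.8260
d = 10^3.8260 = 6699 pc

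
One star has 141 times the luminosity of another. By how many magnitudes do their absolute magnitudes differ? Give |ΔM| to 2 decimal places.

Pogson: ΔM = −2.5 log₁₀(ratio) = −2.5 log₁₀(141) = −2.5 × 2.1492 = -5.373

|ΔM| ≈ 5.37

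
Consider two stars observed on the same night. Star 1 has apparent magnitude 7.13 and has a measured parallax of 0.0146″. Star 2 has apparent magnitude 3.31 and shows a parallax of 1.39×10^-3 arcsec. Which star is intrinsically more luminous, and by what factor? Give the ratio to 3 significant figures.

Star 2 is more luminous, by a factor of 3720.

Star 1: d = 1/p = 1/0.0146″ = 68.49 pc
Star 1: M = m − 5 log₁₀ d + 5 = 7.13 − 5·1.8356 + 5 = 2.952
Star 2: d = 1/p = 1/1.39×10^-3″ = 719.4 pc
Star 2: M = m − 5 log₁₀ d + 5 = 3.31 − 5·2.8570 + 5 = -5.975
ΔM = M_1 − M_2 = 2.952 − (-5.975) = 8.927; smaller M is more luminous → Star 2.
L ratio = 10^(0.4 |ΔM|) = 10^3.571 = 3721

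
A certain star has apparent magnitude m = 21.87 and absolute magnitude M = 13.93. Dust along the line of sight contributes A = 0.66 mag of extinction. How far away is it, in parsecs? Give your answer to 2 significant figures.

d ≈ 290 pc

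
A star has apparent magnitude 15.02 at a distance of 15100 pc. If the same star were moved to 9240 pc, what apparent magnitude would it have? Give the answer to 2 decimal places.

Flux ∝ 1/d², so Δm = 5 log₁₀(d₂/d₁) = 5 log₁₀(9240/15100) = -1.067
m₂ = m₁ + Δm = 15.02 + (-1.067) = 13.953

m ≈ 13.95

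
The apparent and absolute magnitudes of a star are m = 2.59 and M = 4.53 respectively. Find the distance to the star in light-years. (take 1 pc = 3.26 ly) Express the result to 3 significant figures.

Distance modulus: m − M = 2.59 − (4.53) = -1.940
m − M = 5 log₁₀ d − 5
log₁₀ d = (m − M)/5 + 1 = 0.6120
d = 10^0.6120 = 4.093 pc
= 13.34 ly

d ≈ 13.3 ly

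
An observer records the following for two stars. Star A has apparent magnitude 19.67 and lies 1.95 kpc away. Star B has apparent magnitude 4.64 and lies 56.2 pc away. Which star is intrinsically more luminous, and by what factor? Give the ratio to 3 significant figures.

Star B is more luminous, by a factor of 854.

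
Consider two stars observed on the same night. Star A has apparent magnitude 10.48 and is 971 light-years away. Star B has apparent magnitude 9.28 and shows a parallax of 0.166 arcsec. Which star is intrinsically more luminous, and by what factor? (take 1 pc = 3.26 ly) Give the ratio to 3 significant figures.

Star A is more luminous, by a factor of 810.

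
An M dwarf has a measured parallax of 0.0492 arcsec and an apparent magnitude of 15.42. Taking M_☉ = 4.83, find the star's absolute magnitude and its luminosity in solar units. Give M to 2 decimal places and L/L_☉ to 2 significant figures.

M ≈ 13.88; L/L_☉ ≈ 2.4×10^-4

d = 1/p = 1/0.0492″ = 20.33 pc
M = m − 5 log₁₀ d + 5 = 15.42 − 5·1.3080 + 5 = 13.880
M − M_☉ = 13.880 − 4.83 = 9.050
L/L_☉ = 10^(−0.4 × 9.050) = 2.399×10^-4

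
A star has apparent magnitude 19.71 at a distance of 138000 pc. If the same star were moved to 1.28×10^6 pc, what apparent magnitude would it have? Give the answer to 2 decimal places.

Flux ∝ 1/d², so Δm = 5 log₁₀(d₂/d₁) = 5 log₁₀(1.28×10^6/138000) = 4.837
m₂ = m₁ + Δm = 19.71 + (4.837) = 24.547

m ≈ 24.55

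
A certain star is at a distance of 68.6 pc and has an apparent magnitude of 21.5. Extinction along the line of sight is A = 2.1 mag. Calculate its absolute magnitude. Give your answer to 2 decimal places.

5 log₁₀(d/10 pc) = 5 log₁₀(68.60) − 5 = 4.182
M = m − 5 log₁₀(d/10) − A = 21.5 − 4.182 − 2.1 = 15.218

M ≈ 15.22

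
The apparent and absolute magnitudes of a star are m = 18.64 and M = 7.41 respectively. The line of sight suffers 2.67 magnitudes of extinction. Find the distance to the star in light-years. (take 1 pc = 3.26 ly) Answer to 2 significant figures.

d ≈ 1700 ly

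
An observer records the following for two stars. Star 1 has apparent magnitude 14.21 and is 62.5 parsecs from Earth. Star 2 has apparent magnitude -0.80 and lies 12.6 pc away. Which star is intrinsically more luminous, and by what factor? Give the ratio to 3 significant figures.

Star 1: M = m − 5 log₁₀ d + 5 = 14.21 − 5·1.7959 + 5 = 10.231
Star 2: M = m − 5 log₁₀ d + 5 = -0.80 − 5·1.1004 + 5 = -1.302
ΔM = M_1 − M_2 = 10.231 − (-1.302) = 11.532; smaller M is more luminous → Star 2.
L ratio = 10^(0.4 |ΔM|) = 10^4.613 = 41020

Star 2 is more luminous, by a factor of 41000.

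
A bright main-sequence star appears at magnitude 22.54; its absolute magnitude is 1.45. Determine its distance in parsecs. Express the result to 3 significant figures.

d ≈ 165000 pc

Distance modulus: m − M = 22.54 − (1.45) = 21.090
m − M = 5 log₁₀ d − 5
log₁₀ d = (m − M)/5 + 1 = 5.2180
d = 10^5.2180 = 165200 pc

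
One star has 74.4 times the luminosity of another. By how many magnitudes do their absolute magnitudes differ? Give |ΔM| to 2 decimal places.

|ΔM| ≈ 4.68

Pogson: ΔM = −2.5 log₁₀(ratio) = −2.5 log₁₀(74.4) = −2.5 × 1.8716 = -4.679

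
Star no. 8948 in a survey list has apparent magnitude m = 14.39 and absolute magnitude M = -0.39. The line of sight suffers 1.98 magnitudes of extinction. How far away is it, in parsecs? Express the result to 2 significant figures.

d ≈ 3600 pc

m − M = 5 log₁₀(d/10 pc) + A  ⇒  14.39 − (-0.39) − 1.98 = 5 log₁₀(d/10)
12.800 = 5 log₁₀(d/10)
log₁₀ d = (m − M − A)/5 + 1 = 3.5600
d = 10^3.5600 = 3631 pc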